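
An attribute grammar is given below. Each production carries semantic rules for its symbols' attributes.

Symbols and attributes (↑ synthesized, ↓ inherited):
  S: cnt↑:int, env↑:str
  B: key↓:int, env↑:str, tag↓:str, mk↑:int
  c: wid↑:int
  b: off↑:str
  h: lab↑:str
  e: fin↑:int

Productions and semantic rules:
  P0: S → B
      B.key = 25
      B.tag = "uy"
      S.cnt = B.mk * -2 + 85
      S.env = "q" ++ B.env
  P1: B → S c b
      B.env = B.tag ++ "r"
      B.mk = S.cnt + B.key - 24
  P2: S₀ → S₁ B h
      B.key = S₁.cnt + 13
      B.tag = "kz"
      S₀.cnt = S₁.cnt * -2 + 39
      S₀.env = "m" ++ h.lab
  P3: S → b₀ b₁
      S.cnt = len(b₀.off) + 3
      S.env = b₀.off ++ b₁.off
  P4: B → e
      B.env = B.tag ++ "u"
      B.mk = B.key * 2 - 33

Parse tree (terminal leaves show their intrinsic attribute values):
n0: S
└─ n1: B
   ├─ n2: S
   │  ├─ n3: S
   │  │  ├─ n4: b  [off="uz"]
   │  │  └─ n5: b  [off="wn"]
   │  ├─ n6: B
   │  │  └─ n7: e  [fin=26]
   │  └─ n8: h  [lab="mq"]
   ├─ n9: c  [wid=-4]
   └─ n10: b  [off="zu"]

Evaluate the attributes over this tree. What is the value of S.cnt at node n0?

1. n1.key = 25  [25]
2. n1.tag = "uy"  ["uy"]
3. n4.off = "uz"  [terminal]
4. n5.off = "wn"  [terminal]
5. n3.cnt = 5  [len(b₀.off) + 3]
6. n3.env = "uzwn"  [b₀.off ++ b₁.off]
7. n6.key = 18  [S₁.cnt + 13]
8. n6.tag = "kz"  ["kz"]
9. n7.fin = 26  [terminal]
10. n6.env = "kzu"  [B.tag ++ "u"]
11. n6.mk = 3  [B.key * 2 - 33]
12. n8.lab = "mq"  [terminal]
13. n2.cnt = 29  [S₁.cnt * -2 + 39]
14. n2.env = "mmq"  ["m" ++ h.lab]
15. n9.wid = -4  [terminal]
16. n10.off = "zu"  [terminal]
17. n1.env = "uyr"  [B.tag ++ "r"]
18. n1.mk = 30  [S.cnt + B.key - 24]
19. n0.cnt = 25  [B.mk * -2 + 85]
20. n0.env = "quyr"  ["q" ++ B.env]

25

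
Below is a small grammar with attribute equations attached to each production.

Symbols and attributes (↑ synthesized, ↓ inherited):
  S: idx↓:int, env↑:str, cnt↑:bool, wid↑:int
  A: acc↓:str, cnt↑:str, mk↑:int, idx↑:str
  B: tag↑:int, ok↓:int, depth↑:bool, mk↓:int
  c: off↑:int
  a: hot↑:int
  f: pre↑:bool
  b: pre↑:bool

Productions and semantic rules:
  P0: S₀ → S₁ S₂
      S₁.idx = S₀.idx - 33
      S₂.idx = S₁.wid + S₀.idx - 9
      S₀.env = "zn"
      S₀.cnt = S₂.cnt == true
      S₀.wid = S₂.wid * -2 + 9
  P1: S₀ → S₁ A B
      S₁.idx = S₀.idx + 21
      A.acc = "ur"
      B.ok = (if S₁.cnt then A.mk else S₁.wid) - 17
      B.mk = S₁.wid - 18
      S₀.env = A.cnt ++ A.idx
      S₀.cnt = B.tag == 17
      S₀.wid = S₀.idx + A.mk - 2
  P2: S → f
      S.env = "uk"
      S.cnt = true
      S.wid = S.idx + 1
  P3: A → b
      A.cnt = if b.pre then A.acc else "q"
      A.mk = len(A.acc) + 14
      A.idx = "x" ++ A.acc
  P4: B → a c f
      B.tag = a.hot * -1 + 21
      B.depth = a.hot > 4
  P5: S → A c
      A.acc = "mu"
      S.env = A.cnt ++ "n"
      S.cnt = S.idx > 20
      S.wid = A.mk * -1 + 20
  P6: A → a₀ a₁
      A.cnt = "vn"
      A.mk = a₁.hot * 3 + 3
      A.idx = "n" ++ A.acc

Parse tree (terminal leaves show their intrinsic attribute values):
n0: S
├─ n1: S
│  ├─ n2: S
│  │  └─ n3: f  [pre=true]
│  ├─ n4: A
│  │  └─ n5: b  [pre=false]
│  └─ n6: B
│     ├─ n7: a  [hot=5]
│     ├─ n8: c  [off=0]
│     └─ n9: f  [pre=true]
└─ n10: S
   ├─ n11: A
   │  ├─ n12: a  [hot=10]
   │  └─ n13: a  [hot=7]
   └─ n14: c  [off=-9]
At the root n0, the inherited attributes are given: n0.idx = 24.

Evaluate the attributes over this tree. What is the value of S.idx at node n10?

1. n0.idx = 24  [given at root]
2. n1.idx = -9  [S₀.idx - 33]
3. n2.idx = 12  [S₀.idx + 21]
4. n3.pre = true  [terminal]
5. n2.env = "uk"  ["uk"]
6. n2.cnt = true  [true]
7. n2.wid = 13  [S.idx + 1]
8. n4.acc = "ur"  ["ur"]
9. n5.pre = false  [terminal]
10. n4.cnt = "q"  [if b.pre then A.acc else "q"]
11. n4.mk = 16  [len(A.acc) + 14]
12. n4.idx = "xur"  ["x" ++ A.acc]
13. n6.ok = -1  [(if S₁.cnt then A.mk else S₁.wid) - 17]
14. n6.mk = -5  [S₁.wid - 18]
15. n7.hot = 5  [terminal]
16. n8.off = 0  [terminal]
17. n9.pre = true  [terminal]
18. n6.tag = 16  [a.hot * -1 + 21]
19. n6.depth = true  [a.hot > 4]
20. n1.env = "qxur"  [A.cnt ++ A.idx]
21. n1.cnt = false  [B.tag == 17]
22. n1.wid = 5  [S₀.idx + A.mk - 2]
23. n10.idx = 20  [S₁.wid + S₀.idx - 9]
24. n11.acc = "mu"  ["mu"]
25. n12.hot = 10  [terminal]
26. n13.hot = 7  [terminal]
27. n11.cnt = "vn"  ["vn"]
28. n11.mk = 24  [a₁.hot * 3 + 3]
29. n11.idx = "nmu"  ["n" ++ A.acc]
30. n14.off = -9  [terminal]
31. n10.env = "vnn"  [A.cnt ++ "n"]
32. n10.cnt = false  [S.idx > 20]
33. n10.wid = -4  [A.mk * -1 + 20]
34. n0.env = "zn"  ["zn"]
35. n0.cnt = false  [S₂.cnt == true]
36. n0.wid = 17  [S₂.wid * -2 + 9]

20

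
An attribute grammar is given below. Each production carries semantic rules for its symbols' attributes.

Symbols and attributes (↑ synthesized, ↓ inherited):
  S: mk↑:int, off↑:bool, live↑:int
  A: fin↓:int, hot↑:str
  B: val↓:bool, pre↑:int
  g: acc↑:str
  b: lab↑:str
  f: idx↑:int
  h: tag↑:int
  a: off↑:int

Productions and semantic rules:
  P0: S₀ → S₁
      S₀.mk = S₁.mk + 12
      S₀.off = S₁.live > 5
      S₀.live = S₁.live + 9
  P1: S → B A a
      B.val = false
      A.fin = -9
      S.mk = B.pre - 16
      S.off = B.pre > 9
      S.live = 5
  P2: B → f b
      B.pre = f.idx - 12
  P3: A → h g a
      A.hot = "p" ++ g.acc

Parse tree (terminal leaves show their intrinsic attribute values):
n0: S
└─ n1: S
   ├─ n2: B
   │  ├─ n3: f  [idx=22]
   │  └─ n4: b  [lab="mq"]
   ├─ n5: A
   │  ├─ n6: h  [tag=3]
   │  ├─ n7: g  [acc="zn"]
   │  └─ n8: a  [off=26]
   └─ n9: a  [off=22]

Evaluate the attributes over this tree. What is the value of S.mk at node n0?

6

1. n2.val = false  [false]
2. n3.idx = 22  [terminal]
3. n4.lab = "mq"  [terminal]
4. n2.pre = 10  [f.idx - 12]
5. n5.fin = -9  [-9]
6. n6.tag = 3  [terminal]
7. n7.acc = "zn"  [terminal]
8. n8.off = 26  [terminal]
9. n5.hot = "pzn"  ["p" ++ g.acc]
10. n9.off = 22  [terminal]
11. n1.mk = -6  [B.pre - 16]
12. n1.off = true  [B.pre > 9]
13. n1.live = 5  [5]
14. n0.mk = 6  [S₁.mk + 12]
15. n0.off = false  [S₁.live > 5]
16. n0.live = 14  [S₁.live + 9]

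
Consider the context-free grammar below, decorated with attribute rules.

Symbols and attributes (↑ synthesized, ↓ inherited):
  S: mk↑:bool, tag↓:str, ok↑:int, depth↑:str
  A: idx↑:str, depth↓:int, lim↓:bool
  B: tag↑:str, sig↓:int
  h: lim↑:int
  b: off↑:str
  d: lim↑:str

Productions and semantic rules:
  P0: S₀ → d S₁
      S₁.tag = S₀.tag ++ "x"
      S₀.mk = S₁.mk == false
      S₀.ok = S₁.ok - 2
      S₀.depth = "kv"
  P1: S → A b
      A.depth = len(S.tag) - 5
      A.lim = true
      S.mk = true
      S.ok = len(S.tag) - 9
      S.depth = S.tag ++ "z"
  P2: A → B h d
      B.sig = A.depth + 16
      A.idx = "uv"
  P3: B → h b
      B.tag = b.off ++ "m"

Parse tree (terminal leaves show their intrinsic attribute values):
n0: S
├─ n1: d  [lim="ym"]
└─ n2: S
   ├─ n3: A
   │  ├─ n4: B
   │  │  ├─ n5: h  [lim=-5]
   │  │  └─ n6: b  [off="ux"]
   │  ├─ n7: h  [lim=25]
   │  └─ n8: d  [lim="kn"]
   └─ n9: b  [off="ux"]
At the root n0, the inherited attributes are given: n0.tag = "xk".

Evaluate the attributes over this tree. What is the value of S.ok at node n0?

-8

1. n0.tag = "xk"  [given at root]
2. n1.lim = "ym"  [terminal]
3. n2.tag = "xkx"  [S₀.tag ++ "x"]
4. n3.depth = -2  [len(S.tag) - 5]
5. n3.lim = true  [true]
6. n4.sig = 14  [A.depth + 16]
7. n5.lim = -5  [terminal]
8. n6.off = "ux"  [terminal]
9. n4.tag = "uxm"  [b.off ++ "m"]
10. n7.lim = 25  [terminal]
11. n8.lim = "kn"  [terminal]
12. n3.idx = "uv"  ["uv"]
13. n9.off = "ux"  [terminal]
14. n2.mk = true  [true]
15. n2.ok = -6  [len(S.tag) - 9]
16. n2.depth = "xkxz"  [S.tag ++ "z"]
17. n0.mk = false  [S₁.mk == false]
18. n0.ok = -8  [S₁.ok - 2]
19. n0.depth = "kv"  ["kv"]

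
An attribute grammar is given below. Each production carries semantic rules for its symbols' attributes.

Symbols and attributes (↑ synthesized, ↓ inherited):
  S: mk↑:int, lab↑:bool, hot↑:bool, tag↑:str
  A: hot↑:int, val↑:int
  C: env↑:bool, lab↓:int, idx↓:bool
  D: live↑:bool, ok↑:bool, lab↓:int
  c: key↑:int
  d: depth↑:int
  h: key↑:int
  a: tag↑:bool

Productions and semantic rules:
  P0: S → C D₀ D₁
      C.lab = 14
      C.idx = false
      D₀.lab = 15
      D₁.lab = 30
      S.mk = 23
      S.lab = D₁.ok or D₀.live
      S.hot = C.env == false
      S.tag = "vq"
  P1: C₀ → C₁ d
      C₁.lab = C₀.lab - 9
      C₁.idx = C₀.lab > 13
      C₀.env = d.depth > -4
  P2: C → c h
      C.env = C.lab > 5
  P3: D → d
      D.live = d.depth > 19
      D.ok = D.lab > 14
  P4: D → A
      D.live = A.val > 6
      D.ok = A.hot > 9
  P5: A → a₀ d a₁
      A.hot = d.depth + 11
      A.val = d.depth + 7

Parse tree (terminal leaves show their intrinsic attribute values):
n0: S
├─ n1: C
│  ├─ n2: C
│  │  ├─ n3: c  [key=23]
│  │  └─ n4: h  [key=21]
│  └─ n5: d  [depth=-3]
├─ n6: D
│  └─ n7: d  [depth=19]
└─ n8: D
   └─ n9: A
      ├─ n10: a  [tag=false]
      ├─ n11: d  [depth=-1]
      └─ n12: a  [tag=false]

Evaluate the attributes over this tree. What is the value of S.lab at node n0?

1. n1.lab = 14  [14]
2. n1.idx = false  [false]
3. n2.lab = 5  [C₀.lab - 9]
4. n2.idx = true  [C₀.lab > 13]
5. n3.key = 23  [terminal]
6. n4.key = 21  [terminal]
7. n2.env = false  [C.lab > 5]
8. n5.depth = -3  [terminal]
9. n1.env = true  [d.depth > -4]
10. n6.lab = 15  [15]
11. n7.depth = 19  [terminal]
12. n6.live = false  [d.depth > 19]
13. n6.ok = true  [D.lab > 14]
14. n8.lab = 30  [30]
15. n10.tag = false  [terminal]
16. n11.depth = -1  [terminal]
17. n12.tag = false  [terminal]
18. n9.hot = 10  [d.depth + 11]
19. n9.val = 6  [d.depth + 7]
20. n8.live = false  [A.val > 6]
21. n8.ok = true  [A.hot > 9]
22. n0.mk = 23  [23]
23. n0.lab = true  [D₁.ok or D₀.live]
24. n0.hot = false  [C.env == false]
25. n0.tag = "vq"  ["vq"]

true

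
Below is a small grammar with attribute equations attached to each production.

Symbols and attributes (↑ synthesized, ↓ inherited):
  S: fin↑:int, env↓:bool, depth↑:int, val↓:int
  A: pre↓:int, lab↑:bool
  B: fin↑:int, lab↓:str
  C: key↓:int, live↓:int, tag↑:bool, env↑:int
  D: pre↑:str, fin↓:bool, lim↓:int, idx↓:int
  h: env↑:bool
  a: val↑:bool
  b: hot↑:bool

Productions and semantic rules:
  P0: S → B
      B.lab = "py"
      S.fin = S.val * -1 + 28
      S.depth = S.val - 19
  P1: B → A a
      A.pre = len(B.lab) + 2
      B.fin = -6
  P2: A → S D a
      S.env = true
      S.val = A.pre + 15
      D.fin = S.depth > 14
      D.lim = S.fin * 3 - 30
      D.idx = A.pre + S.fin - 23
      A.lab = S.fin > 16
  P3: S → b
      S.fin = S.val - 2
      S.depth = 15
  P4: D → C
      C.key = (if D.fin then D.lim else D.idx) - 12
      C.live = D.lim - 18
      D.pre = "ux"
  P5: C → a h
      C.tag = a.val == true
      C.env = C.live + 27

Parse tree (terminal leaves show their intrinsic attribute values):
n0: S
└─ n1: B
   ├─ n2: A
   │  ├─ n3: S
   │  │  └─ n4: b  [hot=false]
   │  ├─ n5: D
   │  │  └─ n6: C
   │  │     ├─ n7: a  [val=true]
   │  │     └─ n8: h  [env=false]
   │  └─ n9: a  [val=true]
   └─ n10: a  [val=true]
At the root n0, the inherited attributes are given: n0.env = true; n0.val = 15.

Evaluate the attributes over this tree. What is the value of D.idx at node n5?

-2

1. n0.env = true  [given at root]
2. n0.val = 15  [given at root]
3. n1.lab = "py"  ["py"]
4. n2.pre = 4  [len(B.lab) + 2]
5. n3.env = true  [true]
6. n3.val = 19  [A.pre + 15]
7. n4.hot = false  [terminal]
8. n3.fin = 17  [S.val - 2]
9. n3.depth = 15  [15]
10. n5.fin = true  [S.depth > 14]
11. n5.lim = 21  [S.fin * 3 - 30]
12. n5.idx = -2  [A.pre + S.fin - 23]
13. n6.key = 9  [(if D.fin then D.lim else D.idx) - 12]
14. n6.live = 3  [D.lim - 18]
15. n7.val = true  [terminal]
16. n8.env = false  [terminal]
17. n6.tag = true  [a.val == true]
18. n6.env = 30  [C.live + 27]
19. n5.pre = "ux"  ["ux"]
20. n9.val = true  [terminal]
21. n2.lab = true  [S.fin > 16]
22. n10.val = true  [terminal]
23. n1.fin = -6  [-6]
24. n0.fin = 13  [S.val * -1 + 28]
25. n0.depth = -4  [S.val - 19]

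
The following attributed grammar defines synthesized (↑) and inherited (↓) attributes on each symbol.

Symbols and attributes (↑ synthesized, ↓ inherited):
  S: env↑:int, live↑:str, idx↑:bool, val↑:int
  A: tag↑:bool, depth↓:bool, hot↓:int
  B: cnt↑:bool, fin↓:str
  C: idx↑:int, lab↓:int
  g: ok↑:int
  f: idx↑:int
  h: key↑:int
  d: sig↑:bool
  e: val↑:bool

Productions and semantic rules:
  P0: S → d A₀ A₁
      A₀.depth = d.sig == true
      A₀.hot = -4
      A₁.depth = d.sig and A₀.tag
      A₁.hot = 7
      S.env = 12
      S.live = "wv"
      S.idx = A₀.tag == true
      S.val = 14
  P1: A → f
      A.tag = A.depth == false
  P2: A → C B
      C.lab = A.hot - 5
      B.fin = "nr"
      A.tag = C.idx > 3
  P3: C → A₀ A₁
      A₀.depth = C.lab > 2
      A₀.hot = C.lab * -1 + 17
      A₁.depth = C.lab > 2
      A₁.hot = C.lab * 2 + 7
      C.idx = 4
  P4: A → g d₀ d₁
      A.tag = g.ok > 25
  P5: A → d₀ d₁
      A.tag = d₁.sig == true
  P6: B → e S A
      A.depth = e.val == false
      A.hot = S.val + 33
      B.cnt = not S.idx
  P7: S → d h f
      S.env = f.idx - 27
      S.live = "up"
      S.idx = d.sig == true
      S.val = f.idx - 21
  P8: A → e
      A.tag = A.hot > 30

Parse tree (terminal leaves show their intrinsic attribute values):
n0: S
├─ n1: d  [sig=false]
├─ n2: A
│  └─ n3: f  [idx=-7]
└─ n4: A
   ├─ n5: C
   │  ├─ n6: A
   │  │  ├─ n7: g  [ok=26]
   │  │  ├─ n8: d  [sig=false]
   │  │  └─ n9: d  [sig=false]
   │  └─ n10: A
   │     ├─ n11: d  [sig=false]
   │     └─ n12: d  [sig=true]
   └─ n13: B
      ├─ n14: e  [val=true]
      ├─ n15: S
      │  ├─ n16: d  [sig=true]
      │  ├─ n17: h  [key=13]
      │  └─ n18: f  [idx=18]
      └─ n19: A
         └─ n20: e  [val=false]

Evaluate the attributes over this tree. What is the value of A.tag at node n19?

false

1. n1.sig = false  [terminal]
2. n2.depth = false  [d.sig == true]
3. n2.hot = -4  [-4]
4. n3.idx = -7  [terminal]
5. n2.tag = true  [A.depth == false]
6. n4.depth = false  [d.sig and A₀.tag]
7. n4.hot = 7  [7]
8. n5.lab = 2  [A.hot - 5]
9. n6.depth = false  [C.lab > 2]
10. n6.hot = 15  [C.lab * -1 + 17]
11. n7.ok = 26  [terminal]
12. n8.sig = false  [terminal]
13. n9.sig = false  [terminal]
14. n6.tag = true  [g.ok > 25]
15. n10.depth = false  [C.lab > 2]
16. n10.hot = 11  [C.lab * 2 + 7]
17. n11.sig = false  [terminal]
18. n12.sig = true  [terminal]
19. n10.tag = true  [d₁.sig == true]
20. n5.idx = 4  [4]
21. n13.fin = "nr"  ["nr"]
22. n14.val = true  [terminal]
23. n16.sig = true  [terminal]
24. n17.key = 13  [terminal]
25. n18.idx = 18  [terminal]
26. n15.env = -9  [f.idx - 27]
27. n15.live = "up"  ["up"]
28. n15.idx = true  [d.sig == true]
29. n15.val = -3  [f.idx - 21]
30. n19.depth = false  [e.val == false]
31. n19.hot = 30  [S.val + 33]
32. n20.val = false  [terminal]
33. n19.tag = false  [A.hot > 30]
34. n13.cnt = false  [not S.idx]
35. n4.tag = true  [C.idx > 3]
36. n0.env = 12  [12]
37. n0.live = "wv"  ["wv"]
38. n0.idx = true  [A₀.tag == true]
39. n0.val = 14  [14]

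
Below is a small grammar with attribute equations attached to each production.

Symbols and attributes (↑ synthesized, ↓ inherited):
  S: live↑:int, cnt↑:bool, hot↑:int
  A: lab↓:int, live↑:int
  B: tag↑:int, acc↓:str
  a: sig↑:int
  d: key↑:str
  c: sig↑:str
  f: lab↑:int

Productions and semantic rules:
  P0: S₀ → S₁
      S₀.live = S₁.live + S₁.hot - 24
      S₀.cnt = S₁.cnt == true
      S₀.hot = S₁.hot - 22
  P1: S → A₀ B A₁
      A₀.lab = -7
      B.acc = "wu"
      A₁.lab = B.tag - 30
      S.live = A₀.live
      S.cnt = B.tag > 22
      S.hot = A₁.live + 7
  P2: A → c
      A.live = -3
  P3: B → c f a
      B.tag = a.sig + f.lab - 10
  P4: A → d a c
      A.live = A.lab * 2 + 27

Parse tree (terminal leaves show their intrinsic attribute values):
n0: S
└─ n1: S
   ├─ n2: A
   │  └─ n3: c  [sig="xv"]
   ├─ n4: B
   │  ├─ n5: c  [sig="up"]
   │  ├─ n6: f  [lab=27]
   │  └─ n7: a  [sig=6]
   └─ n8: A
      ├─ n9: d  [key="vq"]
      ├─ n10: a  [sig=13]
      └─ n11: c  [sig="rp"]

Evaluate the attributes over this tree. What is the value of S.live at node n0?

-7

1. n2.lab = -7  [-7]
2. n3.sig = "xv"  [terminal]
3. n2.live = -3  [-3]
4. n4.acc = "wu"  ["wu"]
5. n5.sig = "up"  [terminal]
6. n6.lab = 27  [terminal]
7. n7.sig = 6  [terminal]
8. n4.tag = 23  [a.sig + f.lab - 10]
9. n8.lab = -7  [B.tag - 30]
10. n9.key = "vq"  [terminal]
11. n10.sig = 13  [terminal]
12. n11.sig = "rp"  [terminal]
13. n8.live = 13  [A.lab * 2 + 27]
14. n1.live = -3  [A₀.live]
15. n1.cnt = true  [B.tag > 22]
16. n1.hot = 20  [A₁.live + 7]
17. n0.live = -7  [S₁.live + S₁.hot - 24]
18. n0.cnt = true  [S₁.cnt == true]
19. n0.hot = -2  [S₁.hot - 22]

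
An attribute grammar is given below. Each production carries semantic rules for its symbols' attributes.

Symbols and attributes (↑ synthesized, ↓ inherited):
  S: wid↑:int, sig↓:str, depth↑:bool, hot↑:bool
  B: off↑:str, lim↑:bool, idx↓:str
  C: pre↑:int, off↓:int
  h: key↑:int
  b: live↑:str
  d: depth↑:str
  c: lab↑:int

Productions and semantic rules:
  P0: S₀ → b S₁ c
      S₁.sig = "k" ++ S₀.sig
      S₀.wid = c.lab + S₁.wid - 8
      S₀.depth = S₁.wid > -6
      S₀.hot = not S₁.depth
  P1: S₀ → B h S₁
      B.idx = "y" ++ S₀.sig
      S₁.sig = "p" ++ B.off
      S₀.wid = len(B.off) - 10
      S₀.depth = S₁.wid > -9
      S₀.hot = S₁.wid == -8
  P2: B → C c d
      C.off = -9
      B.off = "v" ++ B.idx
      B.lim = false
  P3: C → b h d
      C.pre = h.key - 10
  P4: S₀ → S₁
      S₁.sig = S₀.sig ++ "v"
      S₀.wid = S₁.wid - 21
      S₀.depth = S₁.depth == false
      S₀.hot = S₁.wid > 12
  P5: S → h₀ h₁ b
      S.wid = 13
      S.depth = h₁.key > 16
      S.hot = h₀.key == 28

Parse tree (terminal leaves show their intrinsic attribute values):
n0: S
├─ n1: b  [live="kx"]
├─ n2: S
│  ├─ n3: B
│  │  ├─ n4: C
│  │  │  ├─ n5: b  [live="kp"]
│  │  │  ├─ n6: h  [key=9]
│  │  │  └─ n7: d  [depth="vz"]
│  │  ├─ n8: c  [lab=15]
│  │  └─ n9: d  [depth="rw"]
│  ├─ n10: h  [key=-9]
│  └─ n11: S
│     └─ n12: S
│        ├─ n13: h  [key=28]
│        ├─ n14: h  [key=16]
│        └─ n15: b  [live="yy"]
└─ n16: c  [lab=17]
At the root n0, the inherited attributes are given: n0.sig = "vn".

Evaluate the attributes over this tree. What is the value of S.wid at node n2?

-5

1. n0.sig = "vn"  [given at root]
2. n1.live = "kx"  [terminal]
3. n2.sig = "kvn"  ["k" ++ S₀.sig]
4. n3.idx = "ykvn"  ["y" ++ S₀.sig]
5. n4.off = -9  [-9]
6. n5.live = "kp"  [terminal]
7. n6.key = 9  [terminal]
8. n7.depth = "vz"  [terminal]
9. n4.pre = -1  [h.key - 10]
10. n8.lab = 15  [terminal]
11. n9.depth = "rw"  [terminal]
12. n3.off = "vykvn"  ["v" ++ B.idx]
13. n3.lim = false  [false]
14. n10.key = -9  [terminal]
15. n11.sig = "pvykvn"  ["p" ++ B.off]
16. n12.sig = "pvykvnv"  [S₀.sig ++ "v"]
17. n13.key = 28  [terminal]
18. n14.key = 16  [terminal]
19. n15.live = "yy"  [terminal]
20. n12.wid = 13  [13]
21. n12.depth = false  [h₁.key > 16]
22. n12.hot = true  [h₀.key == 28]
23. n11.wid = -8  [S₁.wid - 21]
24. n11.depth = true  [S₁.depth == false]
25. n11.hot = true  [S₁.wid > 12]
26. n2.wid = -5  [len(B.off) - 10]
27. n2.depth = true  [S₁.wid > -9]
28. n2.hot = true  [S₁.wid == -8]
29. n16.lab = 17  [terminal]
30. n0.wid = 4  [c.lab + S₁.wid - 8]
31. n0.depth = true  [S₁.wid > -6]
32. n0.hot = false  [not S₁.depth]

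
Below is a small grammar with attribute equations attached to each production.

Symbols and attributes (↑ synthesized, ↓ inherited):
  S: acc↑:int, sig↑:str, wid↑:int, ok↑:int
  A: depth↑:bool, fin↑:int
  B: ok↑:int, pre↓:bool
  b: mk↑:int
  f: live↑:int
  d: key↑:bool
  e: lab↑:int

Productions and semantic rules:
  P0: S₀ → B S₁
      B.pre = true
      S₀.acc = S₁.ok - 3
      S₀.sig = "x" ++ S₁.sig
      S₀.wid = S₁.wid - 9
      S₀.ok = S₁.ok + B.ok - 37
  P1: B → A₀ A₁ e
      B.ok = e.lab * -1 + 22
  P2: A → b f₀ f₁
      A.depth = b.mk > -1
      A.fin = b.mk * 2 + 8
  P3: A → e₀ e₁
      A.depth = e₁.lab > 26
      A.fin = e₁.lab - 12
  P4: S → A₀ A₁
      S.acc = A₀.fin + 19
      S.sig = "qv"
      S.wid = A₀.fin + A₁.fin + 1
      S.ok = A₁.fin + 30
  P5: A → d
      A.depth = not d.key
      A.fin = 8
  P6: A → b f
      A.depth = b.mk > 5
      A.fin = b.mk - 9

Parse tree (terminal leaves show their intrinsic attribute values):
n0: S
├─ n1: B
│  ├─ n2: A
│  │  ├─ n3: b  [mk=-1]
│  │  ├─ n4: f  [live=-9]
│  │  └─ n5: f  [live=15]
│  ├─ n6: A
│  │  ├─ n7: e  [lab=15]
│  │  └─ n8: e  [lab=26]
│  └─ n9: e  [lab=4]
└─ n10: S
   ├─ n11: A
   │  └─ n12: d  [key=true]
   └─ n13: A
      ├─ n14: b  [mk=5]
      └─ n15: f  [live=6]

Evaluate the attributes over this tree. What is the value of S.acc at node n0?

1. n1.pre = true  [true]
2. n3.mk = -1  [terminal]
3. n4.live = -9  [terminal]
4. n5.live = 15  [terminal]
5. n2.depth = false  [b.mk > -1]
6. n2.fin = 6  [b.mk * 2 + 8]
7. n7.lab = 15  [terminal]
8. n8.lab = 26  [terminal]
9. n6.depth = false  [e₁.lab > 26]
10. n6.fin = 14  [e₁.lab - 12]
11. n9.lab = 4  [terminal]
12. n1.ok = 18  [e.lab * -1 + 22]
13. n12.key = true  [terminal]
14. n11.depth = false  [not d.key]
15. n11.fin = 8  [8]
16. n14.mk = 5  [terminal]
17. n15.live = 6  [terminal]
18. n13.depth = false  [b.mk > 5]
19. n13.fin = -4  [b.mk - 9]
20. n10.acc = 27  [A₀.fin + 19]
21. n10.sig = "qv"  ["qv"]
22. n10.wid = 5  [A₀.fin + A₁.fin + 1]
23. n10.ok = 26  [A₁.fin + 30]
24. n0.acc = 23  [S₁.ok - 3]
25. n0.sig = "xqv"  ["x" ++ S₁.sig]
26. n0.wid = -4  [S₁.wid - 9]
27. n0.ok = 7  [S₁.ok + B.ok - 37]

23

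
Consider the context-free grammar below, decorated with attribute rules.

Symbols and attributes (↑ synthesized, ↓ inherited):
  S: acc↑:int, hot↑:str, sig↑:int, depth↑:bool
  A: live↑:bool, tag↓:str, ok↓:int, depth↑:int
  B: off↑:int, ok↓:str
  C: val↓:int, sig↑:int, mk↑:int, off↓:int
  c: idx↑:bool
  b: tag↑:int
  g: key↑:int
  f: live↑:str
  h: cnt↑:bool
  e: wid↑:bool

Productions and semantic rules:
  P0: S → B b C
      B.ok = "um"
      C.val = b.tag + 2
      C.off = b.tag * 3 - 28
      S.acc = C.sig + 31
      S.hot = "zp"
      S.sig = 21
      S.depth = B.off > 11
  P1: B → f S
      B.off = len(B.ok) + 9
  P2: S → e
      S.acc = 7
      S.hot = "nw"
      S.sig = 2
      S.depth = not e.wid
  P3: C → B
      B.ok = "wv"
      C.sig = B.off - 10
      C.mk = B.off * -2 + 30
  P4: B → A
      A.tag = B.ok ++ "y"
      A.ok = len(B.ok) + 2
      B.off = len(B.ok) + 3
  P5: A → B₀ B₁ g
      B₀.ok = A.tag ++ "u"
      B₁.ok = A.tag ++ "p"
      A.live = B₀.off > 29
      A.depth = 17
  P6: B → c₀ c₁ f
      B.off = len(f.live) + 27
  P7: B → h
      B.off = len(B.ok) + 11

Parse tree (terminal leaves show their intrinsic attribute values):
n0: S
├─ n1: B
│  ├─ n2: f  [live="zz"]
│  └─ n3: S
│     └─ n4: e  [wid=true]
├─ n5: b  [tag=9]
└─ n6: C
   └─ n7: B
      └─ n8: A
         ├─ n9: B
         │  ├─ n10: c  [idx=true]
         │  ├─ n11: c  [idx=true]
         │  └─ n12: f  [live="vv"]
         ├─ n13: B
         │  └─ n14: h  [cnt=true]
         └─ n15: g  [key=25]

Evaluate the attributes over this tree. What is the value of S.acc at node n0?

1. n1.ok = "um"  ["um"]
2. n2.live = "zz"  [terminal]
3. n4.wid = true  [terminal]
4. n3.acc = 7  [7]
5. n3.hot = "nw"  ["nw"]
6. n3.sig = 2  [2]
7. n3.depth = false  [not e.wid]
8. n1.off = 11  [len(B.ok) + 9]
9. n5.tag = 9  [terminal]
10. n6.val = 11  [b.tag + 2]
11. n6.off = -1  [b.tag * 3 - 28]
12. n7.ok = "wv"  ["wv"]
13. n8.tag = "wvy"  [B.ok ++ "y"]
14. n8.ok = 4  [len(B.ok) + 2]
15. n9.ok = "wvyu"  [A.tag ++ "u"]
16. n10.idx = true  [terminal]
17. n11.idx = true  [terminal]
18. n12.live = "vv"  [terminal]
19. n9.off = 29  [len(f.live) + 27]
20. n13.ok = "wvyp"  [A.tag ++ "p"]
21. n14.cnt = true  [terminal]
22. n13.off = 15  [len(B.ok) + 11]
23. n15.key = 25  [terminal]
24. n8.live = false  [B₀.off > 29]
25. n8.depth = 17  [17]
26. n7.off = 5  [len(B.ok) + 3]
27. n6.sig = -5  [B.off - 10]
28. n6.mk = 20  [B.off * -2 + 30]
29. n0.acc = 26  [C.sig + 31]
30. n0.hot = "zp"  ["zp"]
31. n0.sig = 21  [21]
32. n0.depth = false  [B.off > 11]

26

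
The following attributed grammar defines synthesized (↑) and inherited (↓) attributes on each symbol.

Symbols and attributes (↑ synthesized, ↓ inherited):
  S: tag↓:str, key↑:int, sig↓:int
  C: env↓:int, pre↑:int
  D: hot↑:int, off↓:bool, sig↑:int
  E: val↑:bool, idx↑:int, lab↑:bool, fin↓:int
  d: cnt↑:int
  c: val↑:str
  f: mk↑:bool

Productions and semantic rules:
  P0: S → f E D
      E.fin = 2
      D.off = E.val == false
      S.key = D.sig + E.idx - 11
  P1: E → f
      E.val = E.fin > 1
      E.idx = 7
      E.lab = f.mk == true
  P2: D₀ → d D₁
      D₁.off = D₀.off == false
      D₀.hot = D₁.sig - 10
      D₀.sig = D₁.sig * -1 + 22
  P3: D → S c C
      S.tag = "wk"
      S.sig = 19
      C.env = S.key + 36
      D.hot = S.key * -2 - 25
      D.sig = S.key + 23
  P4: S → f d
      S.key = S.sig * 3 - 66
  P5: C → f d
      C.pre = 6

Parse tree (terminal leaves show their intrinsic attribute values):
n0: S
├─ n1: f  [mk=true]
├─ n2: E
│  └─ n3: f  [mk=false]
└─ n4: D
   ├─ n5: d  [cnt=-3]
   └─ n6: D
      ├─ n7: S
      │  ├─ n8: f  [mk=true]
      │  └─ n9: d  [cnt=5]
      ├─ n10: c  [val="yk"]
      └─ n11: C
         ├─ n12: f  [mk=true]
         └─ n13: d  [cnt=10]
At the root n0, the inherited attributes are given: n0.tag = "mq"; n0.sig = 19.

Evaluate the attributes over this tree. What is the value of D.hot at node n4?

1. n0.tag = "mq"  [given at root]
2. n0.sig = 19  [given at root]
3. n1.mk = true  [terminal]
4. n2.fin = 2  [2]
5. n3.mk = false  [terminal]
6. n2.val = true  [E.fin > 1]
7. n2.idx = 7  [7]
8. n2.lab = false  [f.mk == true]
9. n4.off = false  [E.val == false]
10. n5.cnt = -3  [terminal]
11. n6.off = true  [D₀.off == false]
12. n7.tag = "wk"  ["wk"]
13. n7.sig = 19  [19]
14. n8.mk = true  [terminal]
15. n9.cnt = 5  [terminal]
16. n7.key = -9  [S.sig * 3 - 66]
17. n10.val = "yk"  [terminal]
18. n11.env = 27  [S.key + 36]
19. n12.mk = true  [terminal]
20. n13.cnt = 10  [terminal]
21. n11.pre = 6  [6]
22. n6.hot = -7  [S.key * -2 - 25]
23. n6.sig = 14  [S.key + 23]
24. n4.hot = 4  [D₁.sig - 10]
25. n4.sig = 8  [D₁.sig * -1 + 22]
26. n0.key = 4  [D.sig + E.idx - 11]

4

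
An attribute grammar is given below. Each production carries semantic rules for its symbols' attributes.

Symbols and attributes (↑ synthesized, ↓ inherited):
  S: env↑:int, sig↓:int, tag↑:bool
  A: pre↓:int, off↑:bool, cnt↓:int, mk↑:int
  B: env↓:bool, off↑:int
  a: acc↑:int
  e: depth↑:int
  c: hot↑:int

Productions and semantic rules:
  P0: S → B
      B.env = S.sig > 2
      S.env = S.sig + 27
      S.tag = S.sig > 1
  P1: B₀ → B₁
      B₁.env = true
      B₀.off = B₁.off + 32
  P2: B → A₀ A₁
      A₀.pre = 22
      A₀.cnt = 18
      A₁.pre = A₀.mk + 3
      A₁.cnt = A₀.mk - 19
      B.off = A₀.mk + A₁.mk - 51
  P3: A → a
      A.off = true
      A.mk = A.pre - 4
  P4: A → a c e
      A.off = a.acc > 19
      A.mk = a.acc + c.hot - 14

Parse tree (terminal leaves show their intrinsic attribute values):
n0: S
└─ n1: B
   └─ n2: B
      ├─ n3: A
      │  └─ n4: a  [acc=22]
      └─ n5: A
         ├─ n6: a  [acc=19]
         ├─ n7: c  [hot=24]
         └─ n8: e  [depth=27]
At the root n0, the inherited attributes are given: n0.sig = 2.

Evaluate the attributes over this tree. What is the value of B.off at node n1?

28

1. n0.sig = 2  [given at root]
2. n1.env = false  [S.sig > 2]
3. n2.env = true  [true]
4. n3.pre = 22  [22]
5. n3.cnt = 18  [18]
6. n4.acc = 22  [terminal]
7. n3.off = true  [true]
8. n3.mk = 18  [A.pre - 4]
9. n5.pre = 21  [A₀.mk + 3]
10. n5.cnt = -1  [A₀.mk - 19]
11. n6.acc = 19  [terminal]
12. n7.hot = 24  [terminal]
13. n8.depth = 27  [terminal]
14. n5.off = false  [a.acc > 19]
15. n5.mk = 29  [a.acc + c.hot - 14]
16. n2.off = -4  [A₀.mk + A₁.mk - 51]
17. n1.off = 28  [B₁.off + 32]
18. n0.env = 29  [S.sig + 27]
19. n0.tag = true  [S.sig > 1]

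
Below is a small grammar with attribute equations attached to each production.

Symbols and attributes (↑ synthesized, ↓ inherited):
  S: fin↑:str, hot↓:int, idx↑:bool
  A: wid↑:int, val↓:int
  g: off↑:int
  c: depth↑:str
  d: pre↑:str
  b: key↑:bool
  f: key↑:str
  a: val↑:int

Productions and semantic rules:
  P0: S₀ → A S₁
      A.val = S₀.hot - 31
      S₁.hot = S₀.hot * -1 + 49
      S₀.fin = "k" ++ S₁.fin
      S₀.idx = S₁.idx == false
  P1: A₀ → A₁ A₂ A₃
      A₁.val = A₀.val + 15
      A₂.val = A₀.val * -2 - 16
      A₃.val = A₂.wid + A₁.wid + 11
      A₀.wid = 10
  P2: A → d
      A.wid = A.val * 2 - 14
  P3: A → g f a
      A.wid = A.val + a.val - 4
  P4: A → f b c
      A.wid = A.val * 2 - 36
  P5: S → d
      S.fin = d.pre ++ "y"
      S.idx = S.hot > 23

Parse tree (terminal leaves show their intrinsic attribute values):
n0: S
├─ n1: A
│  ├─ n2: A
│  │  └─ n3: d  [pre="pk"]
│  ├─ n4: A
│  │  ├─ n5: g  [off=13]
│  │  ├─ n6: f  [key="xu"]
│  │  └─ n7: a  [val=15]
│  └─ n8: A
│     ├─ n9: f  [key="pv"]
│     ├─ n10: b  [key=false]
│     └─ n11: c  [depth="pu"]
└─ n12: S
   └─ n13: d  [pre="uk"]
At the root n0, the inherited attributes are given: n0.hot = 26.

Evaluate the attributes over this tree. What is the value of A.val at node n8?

22

1. n0.hot = 26  [given at root]
2. n1.val = -5  [S₀.hot - 31]
3. n2.val = 10  [A₀.val + 15]
4. n3.pre = "pk"  [terminal]
5. n2.wid = 6  [A.val * 2 - 14]
6. n4.val = -6  [A₀.val * -2 - 16]
7. n5.off = 13  [terminal]
8. n6.key = "xu"  [terminal]
9. n7.val = 15  [terminal]
10. n4.wid = 5  [A.val + a.val - 4]
11. n8.val = 22  [A₂.wid + A₁.wid + 11]
12. n9.key = "pv"  [terminal]
13. n10.key = false  [terminal]
14. n11.depth = "pu"  [terminal]
15. n8.wid = 8  [A.val * 2 - 36]
16. n1.wid = 10  [10]
17. n12.hot = 23  [S₀.hot * -1 + 49]
18. n13.pre = "uk"  [terminal]
19. n12.fin = "uky"  [d.pre ++ "y"]
20. n12.idx = false  [S.hot > 23]
21. n0.fin = "kuky"  ["k" ++ S₁.fin]
22. n0.idx = true  [S₁.idx == false]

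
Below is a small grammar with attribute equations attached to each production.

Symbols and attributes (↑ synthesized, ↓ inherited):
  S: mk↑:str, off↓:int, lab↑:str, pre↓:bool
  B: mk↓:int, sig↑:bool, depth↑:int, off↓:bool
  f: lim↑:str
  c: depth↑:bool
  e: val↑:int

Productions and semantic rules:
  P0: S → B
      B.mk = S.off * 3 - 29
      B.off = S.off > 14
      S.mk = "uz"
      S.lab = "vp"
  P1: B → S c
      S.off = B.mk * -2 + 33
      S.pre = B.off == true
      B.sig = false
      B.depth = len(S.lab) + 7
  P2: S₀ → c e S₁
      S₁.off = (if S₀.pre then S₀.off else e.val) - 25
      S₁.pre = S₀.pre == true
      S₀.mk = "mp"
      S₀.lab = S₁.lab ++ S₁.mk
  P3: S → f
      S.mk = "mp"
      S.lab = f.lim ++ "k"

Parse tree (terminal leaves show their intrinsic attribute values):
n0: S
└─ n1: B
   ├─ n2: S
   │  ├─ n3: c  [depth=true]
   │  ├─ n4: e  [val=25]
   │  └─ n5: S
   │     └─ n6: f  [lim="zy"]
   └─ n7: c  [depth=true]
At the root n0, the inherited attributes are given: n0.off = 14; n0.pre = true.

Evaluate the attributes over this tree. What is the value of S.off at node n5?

1. n0.off = 14  [given at root]
2. n0.pre = true  [given at root]
3. n1.mk = 13  [S.off * 3 - 29]
4. n1.off = false  [S.off > 14]
5. n2.off = 7  [B.mk * -2 + 33]
6. n2.pre = false  [B.off == true]
7. n3.depth = true  [terminal]
8. n4.val = 25  [terminal]
9. n5.off = 0  [(if S₀.pre then S₀.off else e.val) - 25]
10. n5.pre = false  [S₀.pre == true]
11. n6.lim = "zy"  [terminal]
12. n5.mk = "mp"  ["mp"]
13. n5.lab = "zyk"  [f.lim ++ "k"]
14. n2.mk = "mp"  ["mp"]
15. n2.lab = "zykmp"  [S₁.lab ++ S₁.mk]
16. n7.depth = true  [terminal]
17. n1.sig = false  [false]
18. n1.depth = 12  [len(S.lab) + 7]
19. n0.mk = "uz"  ["uz"]
20. n0.lab = "vp"  ["vp"]

0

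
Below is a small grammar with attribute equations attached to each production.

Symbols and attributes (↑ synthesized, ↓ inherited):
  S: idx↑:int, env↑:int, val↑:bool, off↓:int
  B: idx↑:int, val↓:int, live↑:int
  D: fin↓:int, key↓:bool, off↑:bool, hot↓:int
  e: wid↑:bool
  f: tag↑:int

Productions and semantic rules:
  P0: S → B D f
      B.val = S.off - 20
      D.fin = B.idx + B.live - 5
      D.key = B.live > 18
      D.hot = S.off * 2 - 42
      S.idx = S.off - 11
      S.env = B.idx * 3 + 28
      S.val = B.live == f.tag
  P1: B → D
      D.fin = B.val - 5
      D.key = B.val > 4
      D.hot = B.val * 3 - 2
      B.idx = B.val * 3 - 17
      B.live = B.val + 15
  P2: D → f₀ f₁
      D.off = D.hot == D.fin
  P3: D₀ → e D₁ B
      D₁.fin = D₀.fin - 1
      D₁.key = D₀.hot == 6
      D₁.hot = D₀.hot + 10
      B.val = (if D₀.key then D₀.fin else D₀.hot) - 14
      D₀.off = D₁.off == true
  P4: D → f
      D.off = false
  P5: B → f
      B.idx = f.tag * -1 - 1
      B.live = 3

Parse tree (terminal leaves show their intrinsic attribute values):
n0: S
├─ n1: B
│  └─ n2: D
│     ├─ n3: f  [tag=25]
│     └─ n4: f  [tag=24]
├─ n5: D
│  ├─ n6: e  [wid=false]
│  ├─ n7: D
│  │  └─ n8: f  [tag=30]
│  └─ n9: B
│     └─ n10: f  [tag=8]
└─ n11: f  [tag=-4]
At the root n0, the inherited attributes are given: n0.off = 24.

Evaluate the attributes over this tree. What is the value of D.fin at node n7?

8

1. n0.off = 24  [given at root]
2. n1.val = 4  [S.off - 20]
3. n2.fin = -1  [B.val - 5]
4. n2.key = false  [B.val > 4]
5. n2.hot = 10  [B.val * 3 - 2]
6. n3.tag = 25  [terminal]
7. n4.tag = 24  [terminal]
8. n2.off = false  [D.hot == D.fin]
9. n1.idx = -5  [B.val * 3 - 17]
10. n1.live = 19  [B.val + 15]
11. n5.fin = 9  [B.idx + B.live - 5]
12. n5.key = true  [B.live > 18]
13. n5.hot = 6  [S.off * 2 - 42]
14. n6.wid = false  [terminal]
15. n7.fin = 8  [D₀.fin - 1]
16. n7.key = true  [D₀.hot == 6]
17. n7.hot = 16  [D₀.hot + 10]
18. n8.tag = 30  [terminal]
19. n7.off = false  [false]
20. n9.val = -5  [(if D₀.key then D₀.fin else D₀.hot) - 14]
21. n10.tag = 8  [terminal]
22. n9.idx = -9  [f.tag * -1 - 1]
23. n9.live = 3  [3]
24. n5.off = false  [D₁.off == true]
25. n11.tag = -4  [terminal]
26. n0.idx = 13  [S.off - 11]
27. n0.env = 13  [B.idx * 3 + 28]
28. n0.val = false  [B.live == f.tag]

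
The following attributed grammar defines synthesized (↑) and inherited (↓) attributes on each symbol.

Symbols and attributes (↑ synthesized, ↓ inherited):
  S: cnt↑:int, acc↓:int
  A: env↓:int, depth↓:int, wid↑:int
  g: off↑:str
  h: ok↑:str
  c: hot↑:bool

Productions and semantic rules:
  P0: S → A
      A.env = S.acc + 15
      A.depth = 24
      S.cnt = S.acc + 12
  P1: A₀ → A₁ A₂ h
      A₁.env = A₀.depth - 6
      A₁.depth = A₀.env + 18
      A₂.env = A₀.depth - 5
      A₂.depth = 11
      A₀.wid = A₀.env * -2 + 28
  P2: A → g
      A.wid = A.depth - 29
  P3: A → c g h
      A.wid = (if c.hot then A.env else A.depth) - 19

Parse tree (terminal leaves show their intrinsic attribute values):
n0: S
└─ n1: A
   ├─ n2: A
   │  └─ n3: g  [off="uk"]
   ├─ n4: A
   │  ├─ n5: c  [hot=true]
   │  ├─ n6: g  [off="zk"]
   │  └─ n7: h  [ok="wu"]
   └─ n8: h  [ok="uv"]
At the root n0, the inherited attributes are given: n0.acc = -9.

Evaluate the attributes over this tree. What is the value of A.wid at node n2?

1. n0.acc = -9  [given at root]
2. n1.env = 6  [S.acc + 15]
3. n1.depth = 24  [24]
4. n2.env = 18  [A₀.depth - 6]
5. n2.depth = 24  [A₀.env + 18]
6. n3.off = "uk"  [terminal]
7. n2.wid = -5  [A.depth - 29]
8. n4.env = 19  [A₀.depth - 5]
9. n4.depth = 11  [11]
10. n5.hot = true  [terminal]
11. n6.off = "zk"  [terminal]
12. n7.ok = "wu"  [terminal]
13. n4.wid = 0  [(if c.hot then A.env else A.depth) - 19]
14. n8.ok = "uv"  [terminal]
15. n1.wid = 16  [A₀.env * -2 + 28]
16. n0.cnt = 3  [S.acc + 12]

-5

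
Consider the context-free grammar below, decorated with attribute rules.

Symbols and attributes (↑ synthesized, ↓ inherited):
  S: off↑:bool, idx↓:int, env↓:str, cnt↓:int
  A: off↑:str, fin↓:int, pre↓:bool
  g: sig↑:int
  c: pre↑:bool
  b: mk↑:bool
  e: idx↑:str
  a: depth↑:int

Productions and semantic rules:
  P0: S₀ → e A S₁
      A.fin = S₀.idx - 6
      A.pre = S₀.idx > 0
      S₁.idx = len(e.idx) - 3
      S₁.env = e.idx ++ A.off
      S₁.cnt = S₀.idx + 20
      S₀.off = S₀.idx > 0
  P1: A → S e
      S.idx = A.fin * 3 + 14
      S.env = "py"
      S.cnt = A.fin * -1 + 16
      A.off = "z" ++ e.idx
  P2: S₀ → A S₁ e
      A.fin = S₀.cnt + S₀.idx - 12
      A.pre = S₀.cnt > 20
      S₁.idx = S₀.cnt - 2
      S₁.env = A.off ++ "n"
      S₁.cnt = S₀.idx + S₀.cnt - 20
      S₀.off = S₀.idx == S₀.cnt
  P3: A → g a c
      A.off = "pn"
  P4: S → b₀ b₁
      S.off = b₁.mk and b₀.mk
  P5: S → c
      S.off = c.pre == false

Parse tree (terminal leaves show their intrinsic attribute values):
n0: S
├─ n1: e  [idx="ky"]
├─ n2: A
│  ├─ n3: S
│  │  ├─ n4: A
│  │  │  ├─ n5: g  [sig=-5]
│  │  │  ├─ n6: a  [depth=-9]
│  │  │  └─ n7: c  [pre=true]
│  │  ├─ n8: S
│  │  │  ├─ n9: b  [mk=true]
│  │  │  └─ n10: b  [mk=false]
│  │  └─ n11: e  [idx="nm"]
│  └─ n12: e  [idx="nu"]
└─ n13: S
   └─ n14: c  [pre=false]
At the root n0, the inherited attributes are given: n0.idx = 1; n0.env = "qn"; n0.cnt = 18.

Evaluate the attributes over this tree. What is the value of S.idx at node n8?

1. n0.idx = 1  [given at root]
2. n0.env = "qn"  [given at root]
3. n0.cnt = 18  [given at root]
4. n1.idx = "ky"  [terminal]
5. n2.fin = -5  [S₀.idx - 6]
6. n2.pre = true  [S₀.idx > 0]
7. n3.idx = -1  [A.fin * 3 + 14]
8. n3.env = "py"  ["py"]
9. n3.cnt = 21  [A.fin * -1 + 16]
10. n4.fin = 8  [S₀.cnt + S₀.idx - 12]
11. n4.pre = true  [S₀.cnt > 20]
12. n5.sig = -5  [terminal]
13. n6.depth = -9  [terminal]
14. n7.pre = true  [terminal]
15. n4.off = "pn"  ["pn"]
16. n8.idx = 19  [S₀.cnt - 2]
17. n8.env = "pnn"  [A.off ++ "n"]
18. n8.cnt = 0  [S₀.idx + S₀.cnt - 20]
19. n9.mk = true  [terminal]
20. n10.mk = false  [terminal]
21. n8.off = false  [b₁.mk and b₀.mk]
22. n11.idx = "nm"  [terminal]
23. n3.off = false  [S₀.idx == S₀.cnt]
24. n12.idx = "nu"  [terminal]
25. n2.off = "znu"  ["z" ++ e.idx]
26. n13.idx = -1  [len(e.idx) - 3]
27. n13.env = "kyznu"  [e.idx ++ A.off]
28. n13.cnt = 21  [S₀.idx + 20]
29. n14.pre = false  [terminal]
30. n13.off = true  [c.pre == false]
31. n0.off = true  [S₀.idx > 0]

19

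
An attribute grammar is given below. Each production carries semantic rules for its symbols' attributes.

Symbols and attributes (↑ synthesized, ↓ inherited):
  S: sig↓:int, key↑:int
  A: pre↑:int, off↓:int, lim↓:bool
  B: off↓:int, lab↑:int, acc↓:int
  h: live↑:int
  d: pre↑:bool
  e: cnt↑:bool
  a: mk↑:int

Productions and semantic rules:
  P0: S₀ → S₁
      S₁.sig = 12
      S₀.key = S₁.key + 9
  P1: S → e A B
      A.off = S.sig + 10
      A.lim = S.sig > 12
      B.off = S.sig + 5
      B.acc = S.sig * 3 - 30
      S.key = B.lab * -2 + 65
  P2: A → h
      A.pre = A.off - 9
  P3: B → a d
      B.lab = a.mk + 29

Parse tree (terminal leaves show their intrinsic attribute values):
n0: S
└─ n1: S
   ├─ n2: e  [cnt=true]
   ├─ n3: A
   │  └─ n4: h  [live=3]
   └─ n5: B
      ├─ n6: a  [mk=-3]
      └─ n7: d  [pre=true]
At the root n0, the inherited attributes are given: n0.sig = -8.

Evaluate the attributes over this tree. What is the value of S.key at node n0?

22

1. n0.sig = -8  [given at root]
2. n1.sig = 12  [12]
3. n2.cnt = true  [terminal]
4. n3.off = 22  [S.sig + 10]
5. n3.lim = false  [S.sig > 12]
6. n4.live = 3  [terminal]
7. n3.pre = 13  [A.off - 9]
8. n5.off = 17  [S.sig + 5]
9. n5.acc = 6  [S.sig * 3 - 30]
10. n6.mk = -3  [terminal]
11. n7.pre = true  [terminal]
12. n5.lab = 26  [a.mk + 29]
13. n1.key = 13  [B.lab * -2 + 65]
14. n0.key = 22  [S₁.key + 9]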